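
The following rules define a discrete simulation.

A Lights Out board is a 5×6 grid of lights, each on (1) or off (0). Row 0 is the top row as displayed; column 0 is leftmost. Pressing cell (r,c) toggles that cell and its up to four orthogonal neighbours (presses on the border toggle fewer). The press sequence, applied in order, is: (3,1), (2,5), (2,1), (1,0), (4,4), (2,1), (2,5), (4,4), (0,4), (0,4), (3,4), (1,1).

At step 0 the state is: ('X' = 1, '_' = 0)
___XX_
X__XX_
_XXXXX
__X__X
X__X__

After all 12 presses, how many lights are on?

step 0: ___XX_
X__XX_
_XXXXX
__X__X
X__X__
step 1: ___XX_
X__XX_
__XXXX
XX___X
XX_X__
step 2: ___XX_
X__XXX
__XX__
XX____
XX_X__
step 3: ___XX_
XX_XXX
XX_X__
X_____
XX_X__
step 4: X__XX_
___XXX
_X_X__
X_____
XX_X__
step 5: X__XX_
___XXX
_X_X__
X___X_
XX__XX
step 6: X__XX_
_X_XXX
X_XX__
XX__X_
XX__XX
step 7: X__XX_
_X_XX_
X_XXXX
XX__XX
XX__XX
step 8: X__XX_
_X_XX_
X_XXXX
XX___X
XX_X__
step 9: X____X
_X_X__
X_XXXX
XX___X
XX_X__
step 10: X__XX_
_X_XX_
X_XXXX
XX___X
XX_X__
step 11: X__XX_
_X_XX_
X_XX_X
XX_XX_
XX_XX_
step 12: XX_XX_
X_XXX_
XXXX_X
XX_XX_
XX_XX_

21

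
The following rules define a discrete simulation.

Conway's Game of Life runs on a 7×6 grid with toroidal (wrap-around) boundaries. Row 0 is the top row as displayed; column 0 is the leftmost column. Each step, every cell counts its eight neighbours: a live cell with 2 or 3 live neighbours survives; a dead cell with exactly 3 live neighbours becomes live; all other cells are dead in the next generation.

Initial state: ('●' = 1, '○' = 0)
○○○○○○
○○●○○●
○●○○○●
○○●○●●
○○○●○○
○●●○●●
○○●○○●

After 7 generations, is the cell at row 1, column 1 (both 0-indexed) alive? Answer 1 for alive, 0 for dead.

k=0  ○○○○○○
○○●○○●
○●○○○●
○○●○●●
○○○●○○
○●●○●●
○○●○○●
k=1  ○○○○○○
●○○○○○
○●●●○●
●○●●●●
●●○○○○
●●●○●●
●●●●●●
k=2  ○○●●●○
●●●○○○
○○○○○○
○○○○○○
○○○○○○
○○○○○○
○○○○○○
k=3  ○○●●○○
○●●○○○
○●○○○○
○○○○○○
○○○○○○
○○○○○○
○○○●○○
k=4  ○●○●○○
○●○●○○
○●●○○○
○○○○○○
○○○○○○
○○○○○○
○○●●○○
k=5  ○●○●●○
●●○●○○
○●●○○○
○○○○○○
○○○○○○
○○○○○○
○○●●○○
k=6  ●●○○●○
●○○●●○
●●●○○○
○○○○○○
○○○○○○
○○○○○○
○○●●●○
k=7  ●●○○○○
○○○●●○
●●●●○●
○●○○○○
○○○○○○
○○○●○○
○●●●●●

0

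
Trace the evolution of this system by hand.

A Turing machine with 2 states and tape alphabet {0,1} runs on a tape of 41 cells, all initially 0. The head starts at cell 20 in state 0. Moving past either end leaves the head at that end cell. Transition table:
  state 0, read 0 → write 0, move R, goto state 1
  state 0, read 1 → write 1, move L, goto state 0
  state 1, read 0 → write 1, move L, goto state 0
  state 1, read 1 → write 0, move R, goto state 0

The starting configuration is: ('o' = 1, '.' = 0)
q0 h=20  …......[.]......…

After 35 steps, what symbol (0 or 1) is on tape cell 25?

0

gen 0: q0 h=20  …......[.]......…
gen 1: q1 h=21  …......[.]......…
gen 2: q0 h=20  …......[.]o.....…
gen 3: q1 h=21  …......[o]......…
gen 4: q0 h=22  …......[.]......…
gen 5: q1 h=23  …......[.]......…
gen 6: q0 h=22  …......[.]o.....…
gen 7: q1 h=23  …......[o]......…
gen 8: q0 h=24  …......[.]......…
gen 9: q1 h=25  …......[.]......…
gen 10: q0 h=24  …......[.]o.....…
gen 11: q1 h=25  …......[o]......…
gen 12: q0 h=26  …......[.]......…
gen 13: q1 h=27  …......[.]......…
gen 14: q0 h=26  …......[.]o.....…
gen 15: q1 h=27  …......[o]......…
gen 16: q0 h=28  …......[.]......…
gen 17: q1 h=29  …......[.]......…
gen 18: q0 h=28  …......[.]o.....…
gen 19: q1 h=29  …......[o]......…
gen 20: q0 h=30  …......[.]......…
gen 21: q1 h=31  …......[.]......…
gen 22: q0 h=30  …......[.]o.....…
gen 23: q1 h=31  …......[o]......…
gen 24: q0 h=32  …......[.]......…
gen 25: q1 h=33  …......[.]......…
gen 26: q0 h=32  …......[.]o.....…
gen 27: q1 h=33  …......[o]......…
gen 28: q0 h=34  …......[.]......|
gen 29: q1 h=35  …......[.].....|
gen 30: q0 h=34  …......[.]o.....|
gen 31: q1 h=35  …......[o].....|
gen 32: q0 h=36  …......[.]....|
gen 33: q1 h=37  …......[.]...|
gen 34: q0 h=36  …......[.]o...|
gen 35: q1 h=37  …......[o]...|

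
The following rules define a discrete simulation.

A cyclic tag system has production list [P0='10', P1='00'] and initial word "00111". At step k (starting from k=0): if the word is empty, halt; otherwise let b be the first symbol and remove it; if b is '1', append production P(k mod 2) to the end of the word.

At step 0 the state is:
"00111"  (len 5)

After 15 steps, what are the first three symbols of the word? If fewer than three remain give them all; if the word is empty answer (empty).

[0] "00111"  (len 5)
[1] "0111"  (len 4)
[2] "111"  (len 3)
[3] "1110"  (len 4)
[4] "11000"  (len 5)
[5] "100010"  (len 6)
[6] "0001000"  (len 7)
[7] "001000"  (len 6)
[8] "01000"  (len 5)
[9] "1000"  (len 4)
[10] "00000"  (len 5)
[11] "0000"  (len 4)
[12] "000"  (len 3)
[13] "00"  (len 2)
[14] "0"  (len 1)
[15] (halted — word empty)

(empty)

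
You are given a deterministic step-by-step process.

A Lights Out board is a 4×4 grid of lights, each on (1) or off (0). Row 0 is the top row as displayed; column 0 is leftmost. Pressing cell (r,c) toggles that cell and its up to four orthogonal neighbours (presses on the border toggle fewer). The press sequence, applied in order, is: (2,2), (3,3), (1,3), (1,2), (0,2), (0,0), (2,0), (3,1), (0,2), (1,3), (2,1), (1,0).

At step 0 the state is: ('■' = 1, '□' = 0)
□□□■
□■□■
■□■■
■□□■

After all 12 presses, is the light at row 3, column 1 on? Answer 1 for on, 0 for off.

0

t=0: □□□■
□■□■
■□■■
■□□■
t=1: □□□■
□■■■
■■□□
■□■■
t=2: □□□■
□■■■
■■□■
■□□□
t=3: □□□□
□■□□
■■□□
■□□□
t=4: □□■□
□□■■
■■■□
■□□□
t=5: □■□■
□□□■
■■■□
■□□□
t=6: ■□□■
■□□■
■■■□
■□□□
t=7: ■□□■
□□□■
□□■□
□□□□
t=8: ■□□■
□□□■
□■■□
■■■□
t=9: ■■■□
□□■■
□■■□
■■■□
t=10: ■■■■
□□□□
□■■■
■■■□
t=11: ■■■■
□■□□
■□□■
■□■□
t=12: □■■■
■□□□
□□□■
■□■□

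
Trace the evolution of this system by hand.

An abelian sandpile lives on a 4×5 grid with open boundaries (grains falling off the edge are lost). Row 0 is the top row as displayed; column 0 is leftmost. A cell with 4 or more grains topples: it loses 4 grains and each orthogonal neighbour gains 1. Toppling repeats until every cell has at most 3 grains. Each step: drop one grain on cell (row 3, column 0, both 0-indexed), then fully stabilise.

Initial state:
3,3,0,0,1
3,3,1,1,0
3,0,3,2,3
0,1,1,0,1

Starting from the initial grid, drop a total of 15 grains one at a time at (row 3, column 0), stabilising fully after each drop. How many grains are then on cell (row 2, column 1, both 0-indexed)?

step 0: 3,3,0,0,1
3,3,1,1,0
3,0,3,2,3
0,1,1,0,1
step 1: 3,3,0,0,1
3,3,1,1,0
3,0,3,2,3
1,1,1,0,1
step 2: 3,3,0,0,1
3,3,1,1,0
3,0,3,2,3
2,1,1,0,1
step 3: 3,3,0,0,1
3,3,1,1,0
3,0,3,2,3
3,1,1,0,1
step 4: 1,1,1,0,1
2,1,2,1,0
1,2,3,2,3
1,2,1,0,1
step 5: 1,1,1,0,1
2,1,2,1,0
1,2,3,2,3
2,2,1,0,1
step 6: 1,1,1,0,1
2,1,2,1,0
1,2,3,2,3
3,2,1,0,1
step 7: 1,1,1,0,1
2,1,2,1,0
2,2,3,2,3
0,3,1,0,1
step 8: 1,1,1,0,1
2,1,2,1,0
2,2,3,2,3
1,3,1,0,1
step 9: 1,1,1,0,1
2,1,2,1,0
2,2,3,2,3
2,3,1,0,1
step 10: 1,1,1,0,1
2,1,2,1,0
2,2,3,2,3
3,3,1,0,1
step 11: 1,1,1,0,1
2,1,2,1,0
3,3,3,2,3
1,0,2,0,1
step 12: 1,1,1,0,1
2,1,2,1,0
3,3,3,2,3
2,0,2,0,1
step 13: 1,1,1,0,1
2,1,2,1,0
3,3,3,2,3
3,0,2,0,1
step 14: 1,1,1,0,1
3,2,3,1,0
1,1,0,3,3
1,2,3,0,1
step 15: 1,1,1,0,1
3,2,3,1,0
1,1,0,3,3
2,2,3,0,1

1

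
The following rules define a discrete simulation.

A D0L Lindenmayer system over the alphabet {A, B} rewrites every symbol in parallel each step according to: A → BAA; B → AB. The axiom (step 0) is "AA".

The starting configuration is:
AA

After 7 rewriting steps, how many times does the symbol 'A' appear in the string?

[0] AA
[1] BAABAA
[2] ABBAABAAABBAABAA
[3] BAAABABBAABAAABBAABAABAAABABBAABAAABBAABAA
[4] ABBAABAABAAABBAAABABBAABAAABBAABAABAAABABBAABAAABBAABAAABBAABAABAAABBAAABABBAABAAABBAABAABAAABABBAABAAABBAABAA
[5] BAAABABBAABAAABBAABAAABBAABAABAAABABBAABAABAAABBAAABABBAAB…BAAABBAABAABAAABBAAABABBAABAAABBAABAABAAABABBAABAAABBAABAA  (len 288)
[6] ABBAABAABAAABBAAABABBAABAAABBAABAABAAABABBAABAAABBAABAABAA…BAAABBAABAABAAABBAAABABBAABAAABBAABAABAAABABBAABAAABBAABAA  (len 754)
[7] BAAABABBAABAAABBAABAAABBAABAABAAABABBAABAABAAABBAAABABBAAB…BAAABBAABAABAAABBAAABABBAABAAABBAABAABAAABABBAABAAABBAABAA  (len 1974)

1220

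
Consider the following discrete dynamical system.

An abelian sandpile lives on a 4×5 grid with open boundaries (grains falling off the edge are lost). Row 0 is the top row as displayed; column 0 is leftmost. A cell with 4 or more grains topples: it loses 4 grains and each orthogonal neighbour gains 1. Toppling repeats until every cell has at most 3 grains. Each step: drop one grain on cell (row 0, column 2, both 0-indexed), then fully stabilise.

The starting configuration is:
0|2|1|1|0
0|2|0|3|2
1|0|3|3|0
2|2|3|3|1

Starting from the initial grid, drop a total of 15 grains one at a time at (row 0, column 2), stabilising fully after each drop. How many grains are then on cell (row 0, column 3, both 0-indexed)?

0) 0|2|1|1|0
0|2|0|3|2
1|0|3|3|0
2|2|3|3|1
1) 0|2|2|1|0
0|2|0|3|2
1|0|3|3|0
2|2|3|3|1
2) 0|2|3|1|0
0|2|0|3|2
1|0|3|3|0
2|2|3|3|1
3) 0|3|0|2|0
0|2|1|3|2
1|0|3|3|0
2|2|3|3|1
4) 0|3|1|2|0
0|2|1|3|2
1|0|3|3|0
2|2|3|3|1
5) 0|3|2|2|0
0|2|1|3|2
1|0|3|3|0
2|2|3|3|1
6) 0|3|3|2|0
0|2|1|3|2
1|0|3|3|0
2|2|3|3|1
7) 1|0|1|3|0
0|3|2|3|2
1|0|3|3|0
2|2|3|3|1
8) 1|0|2|3|0
0|3|2|3|2
1|0|3|3|0
2|2|3|3|1
9) 1|0|3|3|0
0|3|2|3|2
1|0|3|3|0
2|2|3|3|1
10) 1|2|2|1|1
1|0|2|2|3
1|2|2|2|1
2|3|1|1|2
11) 1|2|3|1|1
1|0|2|2|3
1|2|2|2|1
2|3|1|1|2
12) 1|3|0|2|1
1|0|3|2|3
1|2|2|2|1
2|3|1|1|2
13) 1|3|1|2|1
1|0|3|2|3
1|2|2|2|1
2|3|1|1|2
14) 1|3|2|2|1
1|0|3|2|3
1|2|2|2|1
2|3|1|1|2
15) 1|3|3|2|1
1|0|3|2|3
1|2|2|2|1
2|3|1|1|2

2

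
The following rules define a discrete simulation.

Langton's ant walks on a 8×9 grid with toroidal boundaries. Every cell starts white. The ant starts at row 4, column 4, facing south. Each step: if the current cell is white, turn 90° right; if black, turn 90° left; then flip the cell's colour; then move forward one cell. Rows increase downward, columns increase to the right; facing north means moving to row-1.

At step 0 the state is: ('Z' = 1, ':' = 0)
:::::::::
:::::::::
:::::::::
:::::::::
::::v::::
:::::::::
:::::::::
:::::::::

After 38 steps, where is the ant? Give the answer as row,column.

1,5

k=0  :::::::::
:::::::::
:::::::::
:::::::::
::::v::::
:::::::::
:::::::::
:::::::::
k=1  :::::::::
:::::::::
:::::::::
:::::::::
:::<Z::::
:::::::::
:::::::::
:::::::::
k=2  :::::::::
:::::::::
:::::::::
:::^:::::
:::ZZ::::
:::::::::
:::::::::
:::::::::
k=3  :::::::::
:::::::::
:::::::::
:::Z>::::
:::ZZ::::
:::::::::
:::::::::
:::::::::
k=4  :::::::::
:::::::::
:::::::::
:::ZZ::::
:::Zv::::
:::::::::
:::::::::
:::::::::
k=5  :::::::::
:::::::::
:::::::::
:::ZZ::::
:::Z:>:::
:::::::::
:::::::::
:::::::::
k=6  :::::::::
:::::::::
:::::::::
:::ZZ::::
:::Z:Z:::
:::::v:::
:::::::::
:::::::::
k=7  :::::::::
:::::::::
:::::::::
:::ZZ::::
:::Z:Z:::
::::<Z:::
:::::::::
:::::::::
k=8  :::::::::
:::::::::
:::::::::
:::ZZ::::
:::Z^Z:::
::::ZZ:::
:::::::::
:::::::::
k=9  :::::::::
:::::::::
:::::::::
:::ZZ::::
:::ZZ>:::
::::ZZ:::
:::::::::
:::::::::
k=10  :::::::::
:::::::::
:::::::::
:::ZZ^:::
:::ZZ::::
::::ZZ:::
:::::::::
:::::::::
k=11  :::::::::
:::::::::
:::::::::
:::ZZZ>::
:::ZZ::::
::::ZZ:::
:::::::::
:::::::::
k=12  :::::::::
:::::::::
:::::::::
:::ZZZZ::
:::ZZ:v::
::::ZZ:::
:::::::::
:::::::::
k=13  :::::::::
:::::::::
:::::::::
:::ZZZZ::
:::ZZ<Z::
::::ZZ:::
:::::::::
:::::::::
k=14  :::::::::
:::::::::
:::::::::
:::ZZ^Z::
:::ZZZZ::
::::ZZ:::
:::::::::
:::::::::
k=15  :::::::::
:::::::::
:::::::::
:::Z<:Z::
:::ZZZZ::
::::ZZ:::
:::::::::
:::::::::
k=16  :::::::::
:::::::::
:::::::::
:::Z::Z::
:::ZvZZ::
::::ZZ:::
:::::::::
:::::::::
k=17  :::::::::
:::::::::
:::::::::
:::Z::Z::
:::Z:>Z::
::::ZZ:::
:::::::::
:::::::::
k=18  :::::::::
:::::::::
:::::::::
:::Z:^Z::
:::Z::Z::
::::ZZ:::
:::::::::
:::::::::
k=19  :::::::::
:::::::::
:::::::::
:::Z:Z>::
:::Z::Z::
::::ZZ:::
:::::::::
:::::::::
k=20  :::::::::
:::::::::
::::::^::
:::Z:Z:::
:::Z::Z::
::::ZZ:::
:::::::::
:::::::::
k=21  :::::::::
:::::::::
::::::Z>:
:::Z:Z:::
:::Z::Z::
::::ZZ:::
:::::::::
:::::::::
k=22  :::::::::
:::::::::
::::::ZZ:
:::Z:Z:v:
:::Z::Z::
::::ZZ:::
:::::::::
:::::::::
k=23  :::::::::
:::::::::
::::::ZZ:
:::Z:Z<Z:
:::Z::Z::
::::ZZ:::
:::::::::
:::::::::
k=24  :::::::::
:::::::::
::::::^Z:
:::Z:ZZZ:
:::Z::Z::
::::ZZ:::
:::::::::
:::::::::
k=25  :::::::::
:::::::::
:::::<:Z:
:::Z:ZZZ:
:::Z::Z::
::::ZZ:::
:::::::::
:::::::::
k=26  :::::::::
:::::^:::
:::::Z:Z:
:::Z:ZZZ:
:::Z::Z::
::::ZZ:::
:::::::::
:::::::::
k=27  :::::::::
:::::Z>::
:::::Z:Z:
:::Z:ZZZ:
:::Z::Z::
::::ZZ:::
:::::::::
:::::::::
k=28  :::::::::
:::::ZZ::
:::::ZvZ:
:::Z:ZZZ:
:::Z::Z::
::::ZZ:::
:::::::::
:::::::::
k=29  :::::::::
:::::ZZ::
:::::<ZZ:
:::Z:ZZZ:
:::Z::Z::
::::ZZ:::
:::::::::
:::::::::
k=30  :::::::::
:::::ZZ::
::::::ZZ:
:::Z:vZZ:
:::Z::Z::
::::ZZ:::
:::::::::
:::::::::
k=31  :::::::::
:::::ZZ::
::::::ZZ:
:::Z::>Z:
:::Z::Z::
::::ZZ:::
:::::::::
:::::::::
k=32  :::::::::
:::::ZZ::
::::::^Z:
:::Z:::Z:
:::Z::Z::
::::ZZ:::
:::::::::
:::::::::
k=33  :::::::::
:::::ZZ::
:::::<:Z:
:::Z:::Z:
:::Z::Z::
::::ZZ:::
:::::::::
:::::::::
k=34  :::::::::
:::::^Z::
:::::Z:Z:
:::Z:::Z:
:::Z::Z::
::::ZZ:::
:::::::::
:::::::::
k=35  :::::::::
::::<:Z::
:::::Z:Z:
:::Z:::Z:
:::Z::Z::
::::ZZ:::
:::::::::
:::::::::
k=36  ::::^::::
::::Z:Z::
:::::Z:Z:
:::Z:::Z:
:::Z::Z::
::::ZZ:::
:::::::::
:::::::::
k=37  ::::Z>:::
::::Z:Z::
:::::Z:Z:
:::Z:::Z:
:::Z::Z::
::::ZZ:::
:::::::::
:::::::::
k=38  ::::ZZ:::
::::ZvZ::
:::::Z:Z:
:::Z:::Z:
:::Z::Z::
::::ZZ:::
:::::::::
:::::::::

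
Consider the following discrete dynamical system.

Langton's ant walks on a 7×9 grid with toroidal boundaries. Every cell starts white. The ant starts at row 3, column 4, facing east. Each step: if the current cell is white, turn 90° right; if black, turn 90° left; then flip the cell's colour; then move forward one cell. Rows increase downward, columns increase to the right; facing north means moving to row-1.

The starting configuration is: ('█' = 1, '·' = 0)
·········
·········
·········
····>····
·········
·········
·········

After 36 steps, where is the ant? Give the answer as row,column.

3,0

gen 0: ·········
·········
·········
····>····
·········
·········
·········
gen 1: ·········
·········
·········
····█····
····v····
·········
·········
gen 2: ·········
·········
·········
····█····
···<█····
·········
·········
gen 3: ·········
·········
·········
···^█····
···██····
·········
·········
gen 4: ·········
·········
·········
···█>····
···██····
·········
·········
gen 5: ·········
·········
····^····
···█·····
···██····
·········
·········
gen 6: ·········
·········
····█>···
···█·····
···██····
·········
·········
gen 7: ·········
·········
····██···
···█·v···
···██····
·········
·········
gen 8: ·········
·········
····██···
···█<█···
···██····
·········
·········
gen 9: ·········
·········
····^█···
···███···
···██····
·········
·········
gen 10: ·········
·········
···<·█···
···███···
···██····
·········
·········
gen 11: ·········
···^·····
···█·█···
···███···
···██····
·········
·········
gen 12: ·········
···█>····
···█·█···
···███···
···██····
·········
·········
gen 13: ·········
···██····
···█v█···
···███···
···██····
·········
·········
gen 14: ·········
···██····
···<██···
···███···
···██····
·········
·········
gen 15: ·········
···██····
····██···
···v██···
···██····
·········
·········
gen 16: ·········
···██····
····██···
····>█···
···██····
·········
·········
gen 17: ·········
···██····
····^█···
·····█···
···██····
·········
·········
gen 18: ·········
···██····
···<·█···
·····█···
···██····
·········
·········
gen 19: ·········
···^█····
···█·█···
·····█···
···██····
·········
·········
gen 20: ·········
··<·█····
···█·█···
·····█···
···██····
·········
·········
gen 21: ··^······
··█·█····
···█·█···
·····█···
···██····
·········
·········
gen 22: ··█>·····
··█·█····
···█·█···
·····█···
···██····
·········
·········
gen 23: ··██·····
··█v█····
···█·█···
·····█···
···██····
·········
·········
gen 24: ··██·····
··<██····
···█·█···
·····█···
···██····
·········
·········
gen 25: ··██·····
···██····
··v█·█···
·····█···
···██····
·········
·········
gen 26: ··██·····
···██····
·<██·█···
·····█···
···██····
·········
·········
gen 27: ··██·····
·^·██····
·███·█···
·····█···
···██····
·········
·········
gen 28: ··██·····
·█>██····
·███·█···
·····█···
···██····
·········
·········
gen 29: ··██·····
·████····
·█v█·█···
·····█···
···██····
·········
·········
gen 30: ··██·····
·████····
·█·>·█···
·····█···
···██····
·········
·········
gen 31: ··██·····
·██^█····
·█···█···
·····█···
···██····
·········
·········
gen 32: ··██·····
·█<·█····
·█···█···
·····█···
···██····
·········
·········
gen 33: ··██·····
·█··█····
·█v··█···
·····█···
···██····
·········
·········
gen 34: ··██·····
·█··█····
·<█··█···
·····█···
···██····
·········
·········
gen 35: ··██·····
·█··█····
··█··█···
·v···█···
···██····
·········
·········
gen 36: ··██·····
·█··█····
··█··█···
<█···█···
···██····
·········
·········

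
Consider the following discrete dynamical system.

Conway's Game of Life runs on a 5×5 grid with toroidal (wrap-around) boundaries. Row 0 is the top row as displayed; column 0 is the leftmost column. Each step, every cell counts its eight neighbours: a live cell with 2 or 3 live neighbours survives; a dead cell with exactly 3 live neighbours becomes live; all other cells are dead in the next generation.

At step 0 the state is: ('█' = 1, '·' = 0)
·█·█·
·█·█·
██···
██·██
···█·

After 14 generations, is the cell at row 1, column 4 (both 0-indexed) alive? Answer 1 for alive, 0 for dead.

1

k=0  ·█·█·
·█·█·
██···
██·██
···█·
k=1  ···██
·█··█
···█·
·█·█·
·█·█·
k=2  ···██
█·█·█
█··██
···██
█··█·
k=3  ·██··
·██··
·██··
··█··
█·█··
k=4  █··█·
█··█·
···█·
··██·
··██·
k=5  ·█·█·
··██·
···█·
····█
·█···
k=6  ·█·█·
···██
··███
·····
█·█··
k=7  ██·█·
█····
··█·█
·██·█
·██··
k=8  █···█
█·██·
··█·█
·····
····█
k=9  ██···
█·█··
·██·█
···█·
█···█
k=10  ·····
··███
███·█
·███·
██··█
k=11  ·██··
··█·█
·····
·····
██·██
k=12  ·····
·███·
·····
█···█
██·██
k=13  ·····
··█··
█████
·█·█·
·█·█·
k=14  ··█··
█·█·█
█···█
·····
·····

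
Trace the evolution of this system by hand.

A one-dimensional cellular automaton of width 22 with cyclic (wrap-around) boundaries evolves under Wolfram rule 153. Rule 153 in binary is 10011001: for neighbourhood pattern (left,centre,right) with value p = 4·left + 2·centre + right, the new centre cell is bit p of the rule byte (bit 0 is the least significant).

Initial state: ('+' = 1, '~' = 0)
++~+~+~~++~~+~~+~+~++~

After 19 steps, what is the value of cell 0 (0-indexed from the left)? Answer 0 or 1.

gen 0: ++~+~+~~++~~+~~+~+~++~
gen 1: +~~~~~+~+~+~~+~~~~~+~~
gen 2: ~++++~~~~~~+~~++++~~+~
gen 3: ~+++~+++++~~+~+++~+~~+
gen 4: ~++~~++++~+~~~++~~~+~~
gen 5: ~+~+~+++~~~++~+~++~~++
gen 6: ~~~~~++~++~+~~~~+~+~+~
gen 7: ++++~+~~+~~~+++~~~~~~+
gen 8: +++~~~+~~++~++~+++++~+
gen 9: ++~++~~+~+~~+~~++++~~+
gen 10: +~~+~+~~~~+~~+~+++~+~+
gen 11: ~+~~~~+++~~+~~~++~~~~+
gen 12: ~~+++~++~+~~++~+~+++~~
gen 13: +~++~~+~~~+~+~~~~++~++
gen 14: ~~+~+~~++~~~~+++~+~~++
gen 15: +~~~~+~+~+++~++~~~+~+~
gen 16: ~+++~~~~~++~~+~++~~~~~
gen 17: ~++~++++~+~+~~~+~+++++
gen 18: ~+~~+++~~~~~++~~~++++~
gen 19: ~~+~++~++++~+~++~+++~+

0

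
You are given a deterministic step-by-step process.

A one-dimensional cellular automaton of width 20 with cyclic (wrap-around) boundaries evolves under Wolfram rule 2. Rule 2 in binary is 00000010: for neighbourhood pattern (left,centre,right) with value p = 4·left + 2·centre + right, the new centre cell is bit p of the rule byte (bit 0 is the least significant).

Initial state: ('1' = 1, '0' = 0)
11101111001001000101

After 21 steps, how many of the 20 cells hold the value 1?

3

[0] 11101111001001000101
[1] 00000000010010001000
[2] 00000000100100010000
[3] 00000001001000100000
[4] 00000010010001000000
[5] 00000100100010000000
[6] 00001001000100000000
[7] 00010010001000000000
[8] 00100100010000000000
[9] 01001000100000000000
[10] 10010001000000000000
[11] 00100010000000000001
[12] 01000100000000000010
[13] 10001000000000000100
[14] 00010000000000001001
[15] 00100000000000010010
[16] 01000000000000100100
[17] 10000000000001001000
[18] 00000000000010010001
[19] 00000000000100100010
[20] 00000000001001000100
[21] 00000000010010001000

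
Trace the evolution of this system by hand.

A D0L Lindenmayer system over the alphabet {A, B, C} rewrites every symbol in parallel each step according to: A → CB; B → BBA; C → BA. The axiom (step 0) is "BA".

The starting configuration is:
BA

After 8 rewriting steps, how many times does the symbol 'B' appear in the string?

2584

gen 0: BA
gen 1: BBACB
gen 2: BBABBACBBABBA
gen 3: BBABBACBBBABBACBBABBABBACBBBABBACB
gen 4: BBABBACBBBABBACBBABBABBABBACBBBABBACBBABBABBACBBBABBACBBBABBACBBABBABBABBACBBBABBACBBABBA
gen 5: BBABBACBBBABBACBBABBABBABBACBBBABBACBBABBABBACBBBABBACBBBA…ACBBBABBACBBBABBACBBABBABBABBACBBBABBACBBABBABBACBBBABBACB  (len 233)
gen 6: BBABBACBBBABBACBBABBABBABBACBBBABBACBBABBABBACBBBABBACBBBA…ABBACBBABBABBACBBBABBACBBBABBACBBABBABBABBACBBBABBACBBABBA  (len 610)
gen 7: BBABBACBBBABBACBBABBABBABBACBBBABBACBBABBABBACBBBABBACBBBA…ACBBBABBACBBBABBACBBABBABBABBACBBBABBACBBABBABBACBBBABBACB  (len 1597)
gen 8: BBABBACBBBABBACBBABBABBABBACBBBABBACBBABBABBACBBBABBACBBBA…ABBACBBABBABBACBBBABBACBBBABBACBBABBABBABBACBBBABBACBBABBA  (len 4181)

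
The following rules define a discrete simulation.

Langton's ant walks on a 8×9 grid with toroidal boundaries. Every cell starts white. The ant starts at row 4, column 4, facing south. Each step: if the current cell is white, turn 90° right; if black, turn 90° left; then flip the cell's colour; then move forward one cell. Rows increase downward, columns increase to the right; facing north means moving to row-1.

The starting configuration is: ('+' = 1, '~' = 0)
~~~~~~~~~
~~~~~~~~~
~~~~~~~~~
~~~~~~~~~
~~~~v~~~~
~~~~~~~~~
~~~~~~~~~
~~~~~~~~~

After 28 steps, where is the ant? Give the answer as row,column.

[0] ~~~~~~~~~
~~~~~~~~~
~~~~~~~~~
~~~~~~~~~
~~~~v~~~~
~~~~~~~~~
~~~~~~~~~
~~~~~~~~~
[1] ~~~~~~~~~
~~~~~~~~~
~~~~~~~~~
~~~~~~~~~
~~~<+~~~~
~~~~~~~~~
~~~~~~~~~
~~~~~~~~~
[2] ~~~~~~~~~
~~~~~~~~~
~~~~~~~~~
~~~^~~~~~
~~~++~~~~
~~~~~~~~~
~~~~~~~~~
~~~~~~~~~
[3] ~~~~~~~~~
~~~~~~~~~
~~~~~~~~~
~~~+>~~~~
~~~++~~~~
~~~~~~~~~
~~~~~~~~~
~~~~~~~~~
[4] ~~~~~~~~~
~~~~~~~~~
~~~~~~~~~
~~~++~~~~
~~~+v~~~~
~~~~~~~~~
~~~~~~~~~
~~~~~~~~~
[5] ~~~~~~~~~
~~~~~~~~~
~~~~~~~~~
~~~++~~~~
~~~+~>~~~
~~~~~~~~~
~~~~~~~~~
~~~~~~~~~
[6] ~~~~~~~~~
~~~~~~~~~
~~~~~~~~~
~~~++~~~~
~~~+~+~~~
~~~~~v~~~
~~~~~~~~~
~~~~~~~~~
[7] ~~~~~~~~~
~~~~~~~~~
~~~~~~~~~
~~~++~~~~
~~~+~+~~~
~~~~<+~~~
~~~~~~~~~
~~~~~~~~~
[8] ~~~~~~~~~
~~~~~~~~~
~~~~~~~~~
~~~++~~~~
~~~+^+~~~
~~~~++~~~
~~~~~~~~~
~~~~~~~~~
[9] ~~~~~~~~~
~~~~~~~~~
~~~~~~~~~
~~~++~~~~
~~~++>~~~
~~~~++~~~
~~~~~~~~~
~~~~~~~~~
[10] ~~~~~~~~~
~~~~~~~~~
~~~~~~~~~
~~~++^~~~
~~~++~~~~
~~~~++~~~
~~~~~~~~~
~~~~~~~~~
[11] ~~~~~~~~~
~~~~~~~~~
~~~~~~~~~
~~~+++>~~
~~~++~~~~
~~~~++~~~
~~~~~~~~~
~~~~~~~~~
[12] ~~~~~~~~~
~~~~~~~~~
~~~~~~~~~
~~~++++~~
~~~++~v~~
~~~~++~~~
~~~~~~~~~
~~~~~~~~~
[13] ~~~~~~~~~
~~~~~~~~~
~~~~~~~~~
~~~++++~~
~~~++<+~~
~~~~++~~~
~~~~~~~~~
~~~~~~~~~
[14] ~~~~~~~~~
~~~~~~~~~
~~~~~~~~~
~~~++^+~~
~~~++++~~
~~~~++~~~
~~~~~~~~~
~~~~~~~~~
[15] ~~~~~~~~~
~~~~~~~~~
~~~~~~~~~
~~~+<~+~~
~~~++++~~
~~~~++~~~
~~~~~~~~~
~~~~~~~~~
[16] ~~~~~~~~~
~~~~~~~~~
~~~~~~~~~
~~~+~~+~~
~~~+v++~~
~~~~++~~~
~~~~~~~~~
~~~~~~~~~
[17] ~~~~~~~~~
~~~~~~~~~
~~~~~~~~~
~~~+~~+~~
~~~+~>+~~
~~~~++~~~
~~~~~~~~~
~~~~~~~~~
[18] ~~~~~~~~~
~~~~~~~~~
~~~~~~~~~
~~~+~^+~~
~~~+~~+~~
~~~~++~~~
~~~~~~~~~
~~~~~~~~~
[19] ~~~~~~~~~
~~~~~~~~~
~~~~~~~~~
~~~+~+>~~
~~~+~~+~~
~~~~++~~~
~~~~~~~~~
~~~~~~~~~
[20] ~~~~~~~~~
~~~~~~~~~
~~~~~~^~~
~~~+~+~~~
~~~+~~+~~
~~~~++~~~
~~~~~~~~~
~~~~~~~~~
[21] ~~~~~~~~~
~~~~~~~~~
~~~~~~+>~
~~~+~+~~~
~~~+~~+~~
~~~~++~~~
~~~~~~~~~
~~~~~~~~~
[22] ~~~~~~~~~
~~~~~~~~~
~~~~~~++~
~~~+~+~v~
~~~+~~+~~
~~~~++~~~
~~~~~~~~~
~~~~~~~~~
[23] ~~~~~~~~~
~~~~~~~~~
~~~~~~++~
~~~+~+<+~
~~~+~~+~~
~~~~++~~~
~~~~~~~~~
~~~~~~~~~
[24] ~~~~~~~~~
~~~~~~~~~
~~~~~~^+~
~~~+~+++~
~~~+~~+~~
~~~~++~~~
~~~~~~~~~
~~~~~~~~~
[25] ~~~~~~~~~
~~~~~~~~~
~~~~~<~+~
~~~+~+++~
~~~+~~+~~
~~~~++~~~
~~~~~~~~~
~~~~~~~~~
[26] ~~~~~~~~~
~~~~~^~~~
~~~~~+~+~
~~~+~+++~
~~~+~~+~~
~~~~++~~~
~~~~~~~~~
~~~~~~~~~
[27] ~~~~~~~~~
~~~~~+>~~
~~~~~+~+~
~~~+~+++~
~~~+~~+~~
~~~~++~~~
~~~~~~~~~
~~~~~~~~~
[28] ~~~~~~~~~
~~~~~++~~
~~~~~+v+~
~~~+~+++~
~~~+~~+~~
~~~~++~~~
~~~~~~~~~
~~~~~~~~~

2,6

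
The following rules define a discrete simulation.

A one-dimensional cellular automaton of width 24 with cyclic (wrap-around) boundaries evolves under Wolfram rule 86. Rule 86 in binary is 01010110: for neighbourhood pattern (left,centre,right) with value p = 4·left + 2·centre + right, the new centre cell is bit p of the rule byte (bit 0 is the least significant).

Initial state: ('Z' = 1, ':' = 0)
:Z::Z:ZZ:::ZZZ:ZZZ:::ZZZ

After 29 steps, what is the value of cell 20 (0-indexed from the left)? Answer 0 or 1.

t=0: :Z::Z:ZZ:::ZZZ:ZZZ:::ZZZ
t=1: :ZZZZ::ZZ:Z::Z:::ZZ:Z::Z
t=2: ::::ZZZ:Z:ZZZZZ:Z:Z:ZZZZ
t=3: Z::Z::Z:Z:::::Z:Z:Z::::Z
t=4: ZZZZZZZ:ZZ:::ZZ:Z:ZZ::Z:
t=5: ::::::Z::ZZ:Z:Z:Z::ZZZZ:
t=6: :::::ZZZZ:Z:Z:Z:ZZZ:::ZZ
t=7: Z:::Z:::Z:Z:Z:Z:::ZZ:Z:Z
t=8: ZZ:ZZZ:ZZ:Z:Z:ZZ:Z:Z:Z::
t=9: :Z:::Z::Z:Z:Z::Z:Z:Z:ZZZ
t=10: :ZZ:ZZZZZ:Z:ZZZZ:Z:Z:::Z
t=11: ::Z:::::Z:Z::::Z:Z:ZZ:ZZ
t=12: ZZZZ:::ZZ:ZZ::ZZ:Z::Z::Z
t=13: :::ZZ:Z:Z::ZZZ:Z:ZZZZZZ:
t=14: ::Z:Z:Z:ZZZ::Z:Z::::::ZZ
t=15: ZZZ:Z:Z:::ZZZZ:ZZ::::Z:Z
t=16: ::Z:Z:ZZ:Z:::Z::ZZ::ZZ::
t=17: :ZZ:Z::Z:ZZ:ZZZZ:ZZZ:ZZ:
t=18: Z:Z:ZZZZ::Z::::Z:::Z::ZZ
t=19: Z:Z::::ZZZZZ::ZZZ:ZZZZ::
t=20: Z:ZZ::Z::::ZZZ::Z::::ZZZ
t=21: Z::ZZZZZ::Z::ZZZZZ::Z:::
t=22: ZZZ::::ZZZZZZ::::ZZZZZ:Z
t=23: ::ZZ::Z:::::ZZ::Z::::Z::
t=24: :Z:ZZZZZ:::Z:ZZZZZ::ZZZ:
t=25: ZZ:::::ZZ:ZZ:::::ZZZ::ZZ
t=26: :ZZ:::Z:Z::ZZ:::Z::ZZZ::
t=27: Z:ZZ:ZZ:ZZZ:ZZ:ZZZZ::ZZ:
t=28: Z::Z::Z:::Z::Z::::ZZZ:Z:
t=29: ZZZZZZZZ:ZZZZZZ::Z::Z:Z:

1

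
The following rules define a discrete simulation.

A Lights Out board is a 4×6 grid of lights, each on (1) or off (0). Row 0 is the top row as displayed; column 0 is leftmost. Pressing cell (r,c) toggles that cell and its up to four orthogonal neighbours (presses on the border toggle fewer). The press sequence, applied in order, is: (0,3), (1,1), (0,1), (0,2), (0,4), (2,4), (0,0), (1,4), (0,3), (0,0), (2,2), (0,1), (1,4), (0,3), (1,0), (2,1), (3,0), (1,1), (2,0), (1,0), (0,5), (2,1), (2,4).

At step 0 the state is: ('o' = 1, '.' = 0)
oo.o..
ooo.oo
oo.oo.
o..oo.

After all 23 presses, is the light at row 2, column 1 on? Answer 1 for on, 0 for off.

1

gen 0: oo.o..
ooo.oo
oo.oo.
o..oo.
gen 1: ooo.o.
oooooo
oo.oo.
o..oo.
gen 2: o.o.o.
...ooo
o..oo.
o..oo.
gen 3: .o..o.
.o.ooo
o..oo.
o..oo.
gen 4: ..ooo.
.ooooo
o..oo.
o..oo.
gen 5: ..o..o
.ooo.o
o..oo.
o..oo.
gen 6: ..o..o
.ooooo
o....o
o..o..
gen 7: ooo..o
oooooo
o....o
o..o..
gen 8: ooo.oo
ooo...
o...oo
o..o..
gen 9: oo.o.o
oooo..
o...oo
o..o..
gen 10: ...o.o
.ooo..
o...oo
o..o..
gen 11: ...o.o
.o.o..
oooooo
o.oo..
gen 12: oooo.o
...o..
oooooo
o.oo..
gen 13: oooooo
....oo
oooo.o
o.oo..
gen 14: oo...o
...ooo
oooo.o
o.oo..
gen 15: .o...o
oo.ooo
.ooo.o
o.oo..
gen 16: .o...o
o..ooo
o..o.o
oooo..
gen 17: .o...o
o..ooo
...o.o
..oo..
gen 18: .....o
.ooooo
.o.o.o
..oo..
gen 19: .....o
oooooo
o..o.o
o.oo..
gen 20: o....o
..oooo
...o.o
o.oo..
gen 21: o...o.
..ooo.
...o.o
o.oo..
gen 22: o...o.
.oooo.
oooo.o
oooo..
gen 23: o...o.
.ooo..
ooo.o.
ooooo.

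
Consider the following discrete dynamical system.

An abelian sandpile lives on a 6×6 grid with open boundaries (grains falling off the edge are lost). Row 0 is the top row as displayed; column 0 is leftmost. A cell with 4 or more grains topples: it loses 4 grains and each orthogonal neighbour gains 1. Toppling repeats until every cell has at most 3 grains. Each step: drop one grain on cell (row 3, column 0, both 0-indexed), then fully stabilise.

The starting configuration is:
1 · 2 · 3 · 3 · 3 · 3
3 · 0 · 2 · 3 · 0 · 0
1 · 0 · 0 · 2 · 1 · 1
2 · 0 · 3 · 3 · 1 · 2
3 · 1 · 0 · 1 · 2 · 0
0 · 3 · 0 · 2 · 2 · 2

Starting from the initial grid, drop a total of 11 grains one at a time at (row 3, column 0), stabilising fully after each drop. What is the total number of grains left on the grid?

60

[0] 1 · 2 · 3 · 3 · 3 · 3
3 · 0 · 2 · 3 · 0 · 0
1 · 0 · 0 · 2 · 1 · 1
2 · 0 · 3 · 3 · 1 · 2
3 · 1 · 0 · 1 · 2 · 0
0 · 3 · 0 · 2 · 2 · 2
[1] 1 · 2 · 3 · 3 · 3 · 3
3 · 0 · 2 · 3 · 0 · 0
1 · 0 · 0 · 2 · 1 · 1
3 · 0 · 3 · 3 · 1 · 2
3 · 1 · 0 · 1 · 2 · 0
0 · 3 · 0 · 2 · 2 · 2
[2] 1 · 2 · 3 · 3 · 3 · 3
3 · 0 · 2 · 3 · 0 · 0
2 · 0 · 0 · 2 · 1 · 1
1 · 1 · 3 · 3 · 1 · 2
0 · 2 · 0 · 1 · 2 · 0
1 · 3 · 0 · 2 · 2 · 2
[3] 1 · 2 · 3 · 3 · 3 · 3
3 · 0 · 2 · 3 · 0 · 0
2 · 0 · 0 · 2 · 1 · 1
2 · 1 · 3 · 3 · 1 · 2
0 · 2 · 0 · 1 · 2 · 0
1 · 3 · 0 · 2 · 2 · 2
[4] 1 · 2 · 3 · 3 · 3 · 3
3 · 0 · 2 · 3 · 0 · 0
2 · 0 · 0 · 2 · 1 · 1
3 · 1 · 3 · 3 · 1 · 2
0 · 2 · 0 · 1 · 2 · 0
1 · 3 · 0 · 2 · 2 · 2
[5] 1 · 2 · 3 · 3 · 3 · 3
3 · 0 · 2 · 3 · 0 · 0
3 · 0 · 0 · 2 · 1 · 1
0 · 2 · 3 · 3 · 1 · 2
1 · 2 · 0 · 1 · 2 · 0
1 · 3 · 0 · 2 · 2 · 2
[6] 1 · 2 · 3 · 3 · 3 · 3
3 · 0 · 2 · 3 · 0 · 0
3 · 0 · 0 · 2 · 1 · 1
1 · 2 · 3 · 3 · 1 · 2
1 · 2 · 0 · 1 · 2 · 0
1 · 3 · 0 · 2 · 2 · 2
[7] 1 · 2 · 3 · 3 · 3 · 3
3 · 0 · 2 · 3 · 0 · 0
3 · 0 · 0 · 2 · 1 · 1
2 · 2 · 3 · 3 · 1 · 2
1 · 2 · 0 · 1 · 2 · 0
1 · 3 · 0 · 2 · 2 · 2
[8] 1 · 2 · 3 · 3 · 3 · 3
3 · 0 · 2 · 3 · 0 · 0
3 · 0 · 0 · 2 · 1 · 1
3 · 2 · 3 · 3 · 1 · 2
1 · 2 · 0 · 1 · 2 · 0
1 · 3 · 0 · 2 · 2 · 2
[9] 2 · 2 · 3 · 3 · 3 · 3
0 · 1 · 2 · 3 · 0 · 0
1 · 1 · 0 · 2 · 1 · 1
1 · 3 · 3 · 3 · 1 · 2
2 · 2 · 0 · 1 · 2 · 0
1 · 3 · 0 · 2 · 2 · 2
[10] 2 · 2 · 3 · 3 · 3 · 3
0 · 1 · 2 · 3 · 0 · 0
1 · 1 · 0 · 2 · 1 · 1
2 · 3 · 3 · 3 · 1 · 2
2 · 2 · 0 · 1 · 2 · 0
1 · 3 · 0 · 2 · 2 · 2
[11] 2 · 2 · 3 · 3 · 3 · 3
0 · 1 · 2 · 3 · 0 · 0
1 · 1 · 0 · 2 · 1 · 1
3 · 3 · 3 · 3 · 1 · 2
2 · 2 · 0 · 1 · 2 · 0
1 · 3 · 0 · 2 · 2 · 2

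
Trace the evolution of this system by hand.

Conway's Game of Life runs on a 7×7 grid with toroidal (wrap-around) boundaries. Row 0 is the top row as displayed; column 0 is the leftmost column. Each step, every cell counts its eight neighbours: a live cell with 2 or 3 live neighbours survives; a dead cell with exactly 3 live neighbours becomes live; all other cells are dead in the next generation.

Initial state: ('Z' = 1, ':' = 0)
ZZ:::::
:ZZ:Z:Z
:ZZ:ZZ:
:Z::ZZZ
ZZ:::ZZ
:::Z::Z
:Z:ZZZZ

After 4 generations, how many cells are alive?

15

t=0: ZZ:::::
:ZZ:Z:Z
:ZZ:ZZ:
:Z::ZZZ
ZZ:::ZZ
:::Z::Z
:Z:ZZZZ
t=1: :::::::
::::Z:Z
:::::::
:::Z:::
:ZZ::::
:Z:Z:::
:Z:ZZZZ
t=2: Z::Z::Z
:::::::
:::::::
::Z::::
:Z:Z:::
:Z:Z:Z:
Z::ZZZ:
t=3: Z::Z:ZZ
:::::::
:::::::
::Z::::
:Z:ZZ::
ZZ:Z:ZZ
ZZ:Z:Z:
t=4: ZZZ::Z:
::::::Z
:::::::
::ZZ:::
:Z:ZZZZ
:::Z:Z:
:::Z:::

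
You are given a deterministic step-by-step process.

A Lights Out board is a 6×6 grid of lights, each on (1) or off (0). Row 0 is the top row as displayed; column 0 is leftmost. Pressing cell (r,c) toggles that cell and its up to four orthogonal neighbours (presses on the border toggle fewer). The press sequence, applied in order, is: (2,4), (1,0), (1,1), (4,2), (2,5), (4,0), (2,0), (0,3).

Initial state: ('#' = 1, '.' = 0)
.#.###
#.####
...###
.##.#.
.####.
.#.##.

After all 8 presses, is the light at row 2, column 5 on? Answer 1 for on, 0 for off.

k=0  .#.###
#.####
...###
.##.#.
.####.
.#.##.
k=1  .#.###
#.##.#
......
.##...
.####.
.#.##.
k=2  ##.###
.###.#
#.....
.##...
.####.
.#.##.
k=3  #..###
#..#.#
##....
.##...
.####.
.#.##.
k=4  #..###
#..#.#
##....
.#....
....#.
.####.
k=5  #..###
#..#..
##..##
.#...#
....#.
.####.
k=6  #..###
#..#..
##..##
##...#
##..#.
#####.
k=7  #..###
...#..
....##
.#...#
##..#.
#####.
k=8  #.#..#
......
....##
.#...#
##..#.
#####.

1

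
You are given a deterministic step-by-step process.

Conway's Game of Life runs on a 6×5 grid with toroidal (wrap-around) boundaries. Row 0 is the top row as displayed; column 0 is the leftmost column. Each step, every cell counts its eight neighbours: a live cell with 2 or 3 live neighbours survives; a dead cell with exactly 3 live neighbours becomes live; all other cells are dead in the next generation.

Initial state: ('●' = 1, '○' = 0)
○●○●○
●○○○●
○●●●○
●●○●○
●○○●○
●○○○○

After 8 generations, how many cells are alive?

9

[0] ○●○●○
●○○○●
○●●●○
●●○●○
●○○●○
●○○○○
[1] ○●○○○
●○○○●
○○○●○
●○○●○
●○●○○
●●●○○
[2] ○○●○●
●○○○●
●○○●○
○●●●○
●○●●○
●○●○○
[3] ○○○○●
●●○○○
●○○●○
●○○○○
●○○○○
●○●○○
[4] ○○○○●
●●○○○
●○○○○
●●○○○
●○○○●
●●○○●
[5] ○○○○●
●●○○●
○○○○●
○●○○○
○○○○○
○●○●○
[6] ○●●●●
○○○●●
○●○○●
○○○○○
○○●○○
○○○○○
[7] ●○●○●
○●○○○
●○○●●
○○○○○
○○○○○
○●○○○
[8] ●○●○○
○●●○○
●○○○●
○○○○●
○○○○○
●●○○○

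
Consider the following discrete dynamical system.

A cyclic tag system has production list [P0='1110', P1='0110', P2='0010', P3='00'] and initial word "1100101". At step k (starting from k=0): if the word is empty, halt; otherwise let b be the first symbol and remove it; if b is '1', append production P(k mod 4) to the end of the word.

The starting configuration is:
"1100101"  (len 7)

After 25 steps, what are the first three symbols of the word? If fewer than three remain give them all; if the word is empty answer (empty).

111

step 0: "1100101"  (len 7)
step 1: "1001011110"  (len 10)
step 2: "0010111100110"  (len 13)
step 3: "010111100110"  (len 12)
step 4: "10111100110"  (len 11)
step 5: "01111001101110"  (len 14)
step 6: "1111001101110"  (len 13)
step 7: "1110011011100010"  (len 16)
step 8: "11001101110001000"  (len 17)
step 9: "10011011100010001110"  (len 20)
step 10: "00110111000100011100110"  (len 23)
step 11: "0110111000100011100110"  (len 22)
step 12: "110111000100011100110"  (len 21)
step 13: "101110001000111001101110"  (len 24)
step 14: "011100010001110011011100110"  (len 27)
step 15: "11100010001110011011100110"  (len 26)
step 16: "110001000111001101110011000"  (len 27)
step 17: "100010001110011011100110001110"  (len 30)
step 18: "000100011100110111001100011100110"  (len 33)
step 19: "00100011100110111001100011100110"  (len 32)
step 20: "0100011100110111001100011100110"  (len 31)
step 21: "100011100110111001100011100110"  (len 30)
step 22: "000111001101110011000111001100110"  (len 33)
step 23: "00111001101110011000111001100110"  (len 32)
step 24: "0111001101110011000111001100110"  (len 31)
step 25: "111001101110011000111001100110"  (len 30)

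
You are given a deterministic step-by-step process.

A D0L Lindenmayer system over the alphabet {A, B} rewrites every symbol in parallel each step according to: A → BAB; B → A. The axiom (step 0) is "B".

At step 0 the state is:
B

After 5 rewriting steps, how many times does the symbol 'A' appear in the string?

0) B
1) A
2) BAB
3) ABABA
4) BABABABABAB
5) ABABABABABABABABABABA

11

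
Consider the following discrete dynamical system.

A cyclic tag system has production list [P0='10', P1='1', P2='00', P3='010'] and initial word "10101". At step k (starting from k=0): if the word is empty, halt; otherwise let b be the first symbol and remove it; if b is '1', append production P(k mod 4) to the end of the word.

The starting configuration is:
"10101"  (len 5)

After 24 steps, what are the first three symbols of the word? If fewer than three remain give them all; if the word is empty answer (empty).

step 0: "10101"  (len 5)
step 1: "010110"  (len 6)
step 2: "10110"  (len 5)
step 3: "011000"  (len 6)
step 4: "11000"  (len 5)
step 5: "100010"  (len 6)
step 6: "000101"  (len 6)
step 7: "00101"  (len 5)
step 8: "0101"  (len 4)
step 9: "101"  (len 3)
step 10: "011"  (len 3)
step 11: "11"  (len 2)
step 12: "1010"  (len 4)
step 13: "01010"  (len 5)
step 14: "1010"  (len 4)
step 15: "01000"  (len 5)
step 16: "1000"  (len 4)
step 17: "00010"  (len 5)
step 18: "0010"  (len 4)
step 19: "010"  (len 3)
step 20: "10"  (len 2)
step 21: "010"  (len 3)
step 22: "10"  (len 2)
step 23: "000"  (len 3)
step 24: "00"  (len 2)

00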